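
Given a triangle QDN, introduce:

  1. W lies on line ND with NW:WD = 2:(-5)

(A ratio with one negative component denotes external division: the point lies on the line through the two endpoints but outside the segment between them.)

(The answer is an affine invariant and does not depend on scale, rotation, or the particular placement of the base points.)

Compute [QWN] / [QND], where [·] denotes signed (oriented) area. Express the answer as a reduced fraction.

Work in coordinates with Q = (0, 0), D = (1, 0), N = (0, 1).
1. W lies on line ND with NW:WD = 2:(-5) ⇒ W = (-2/3, 5/3)
2·[QWN] = -2/3, 2·[QND] = -1
[QWN]:[QND] = -2/3:-1 = 2/3

[QWN]:[QND] = 2/3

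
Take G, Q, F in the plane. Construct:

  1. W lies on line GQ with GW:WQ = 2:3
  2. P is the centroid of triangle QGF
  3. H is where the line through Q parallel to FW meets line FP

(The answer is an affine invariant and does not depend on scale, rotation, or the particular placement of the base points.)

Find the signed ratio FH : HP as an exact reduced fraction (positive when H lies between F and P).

FH:HP = -9/8

Choose coordinates G = (0, 0), Q = (1, 0), F = (0, 1).
1. W lies on line GQ with GW:WQ = 2:3 ⇒ W = (2/5, 0)
2. P is the centroid of triangle QGF ⇒ P = (1/3, 1/3)
3. H is where the line through Q parallel to FW meets line FP ⇒ H = (3, -5)
H = F + t·(P−F) with t = 9, so FH:HP = t:(1−t) = 9:-8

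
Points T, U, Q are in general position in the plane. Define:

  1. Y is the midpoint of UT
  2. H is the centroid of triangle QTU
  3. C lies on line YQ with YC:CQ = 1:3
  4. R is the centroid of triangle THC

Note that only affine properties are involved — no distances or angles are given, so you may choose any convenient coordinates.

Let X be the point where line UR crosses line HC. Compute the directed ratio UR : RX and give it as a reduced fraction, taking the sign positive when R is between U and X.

UR:RX = -4

Assign T = (0, 0), U = (1, 0), Q = (0, 1) — the answer is frame-independent, so this choice is without loss of generality.
1. Y is the midpoint of UT ⇒ Y = (1/2, 0)
2. H is the centroid of triangle QTU ⇒ H = (1/3, 1/3)
3. C lies on line YQ with YC:CQ = 1:3 ⇒ C = (3/8, 1/4)
4. R is the centroid of triangle THC ⇒ R = (17/72, 7/36)
line UR meets HC at X = (41/96, 7/48)
R = U + t·(X−U) with t = 4/3, so UR:RX = 4/3:-1/3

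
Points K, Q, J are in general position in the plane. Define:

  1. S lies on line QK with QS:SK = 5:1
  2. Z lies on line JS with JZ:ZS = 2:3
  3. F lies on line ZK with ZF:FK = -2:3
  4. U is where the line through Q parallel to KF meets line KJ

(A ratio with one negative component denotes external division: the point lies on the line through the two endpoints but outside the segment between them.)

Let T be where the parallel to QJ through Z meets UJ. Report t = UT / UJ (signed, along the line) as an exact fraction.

Choose coordinates K = (0, 0), Q = (1, 0), J = (0, 1).
1. S lies on line QK with QS:SK = 5:1 ⇒ S = (1/6, 0)
2. Z lies on line JS with JZ:ZS = 2:3 ⇒ Z = (1/15, 3/5)
3. F lies on line ZK with ZF:FK = -2:3 ⇒ F = (1/5, 9/5)
4. U is where the line through Q parallel to KF meets line KJ ⇒ U = (0, -9)
through Z parallel to QJ: direction (-1, 1); meets UJ at T = (0, 2/3)
T = U + t·(J−U) with t = 29/30

t = 29/30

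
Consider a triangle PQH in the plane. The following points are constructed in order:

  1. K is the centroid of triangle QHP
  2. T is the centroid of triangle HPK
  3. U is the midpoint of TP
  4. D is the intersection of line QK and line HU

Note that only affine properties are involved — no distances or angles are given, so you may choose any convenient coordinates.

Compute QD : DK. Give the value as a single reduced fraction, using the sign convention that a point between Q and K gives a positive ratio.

QD:DK = -13/4

Set P = (0, 0), Q = (1, 0), H = (0, 1); any affine frame gives the same invariant.
1. K is the centroid of triangle QHP ⇒ K = (1/3, 1/3)
2. T is the centroid of triangle HPK ⇒ T = (1/9, 4/9)
3. U is the midpoint of TP ⇒ U = (1/18, 2/9)
4. D is the intersection of line QK and line HU ⇒ D = (1/27, 13/27)
D = Q + t·(K−Q) with t = 13/9, so QD:DK = t:(1−t) = 13/9:-4/9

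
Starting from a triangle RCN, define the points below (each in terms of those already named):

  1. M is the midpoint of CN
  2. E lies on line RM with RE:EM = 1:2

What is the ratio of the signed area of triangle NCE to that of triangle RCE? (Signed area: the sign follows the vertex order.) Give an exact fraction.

[NCE]:[RCE] = -4

Choose coordinates R = (0, 0), C = (1, 0), N = (0, 1).
1. M is the midpoint of CN ⇒ M = (1/2, 1/2)
2. E lies on line RM with RE:EM = 1:2 ⇒ E = (1/6, 1/6)
2·[NCE] = -2/3, 2·[RCE] = 1/6
[NCE]:[RCE] = -2/3:1/6 = -4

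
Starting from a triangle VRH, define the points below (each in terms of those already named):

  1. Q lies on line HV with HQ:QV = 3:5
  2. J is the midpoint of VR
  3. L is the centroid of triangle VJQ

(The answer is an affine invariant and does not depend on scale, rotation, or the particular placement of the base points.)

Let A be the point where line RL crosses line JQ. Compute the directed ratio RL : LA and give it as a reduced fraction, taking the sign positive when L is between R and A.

RL:LA = -4

Assign V = (0, 0), R = (1, 0), H = (0, 1) — the answer is frame-independent, so this choice is without loss of generality.
1. Q lies on line HV with HQ:QV = 3:5 ⇒ Q = (0, 5/8)
2. J is the midpoint of VR ⇒ J = (1/2, 0)
3. L is the centroid of triangle VJQ ⇒ L = (1/6, 5/24)
line RL meets JQ at A = (3/8, 5/32)
L = R + t·(A−R) with t = 4/3, so RL:LA = 4/3:-1/3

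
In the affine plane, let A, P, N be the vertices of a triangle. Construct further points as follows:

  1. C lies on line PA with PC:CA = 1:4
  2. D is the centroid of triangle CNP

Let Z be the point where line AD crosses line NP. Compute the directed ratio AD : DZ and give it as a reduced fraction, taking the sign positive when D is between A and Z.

Work in coordinates with A = (0, 0), P = (1, 0), N = (0, 1).
1. C lies on line PA with PC:CA = 1:4 ⇒ C = (4/5, 0)
2. D is the centroid of triangle CNP ⇒ D = (3/5, 1/3)
line AD meets NP at Z = (9/14, 5/14)
D = A + t·(Z−A) with t = 14/15, so AD:DZ = 14/15:1/15

AD:DZ = 14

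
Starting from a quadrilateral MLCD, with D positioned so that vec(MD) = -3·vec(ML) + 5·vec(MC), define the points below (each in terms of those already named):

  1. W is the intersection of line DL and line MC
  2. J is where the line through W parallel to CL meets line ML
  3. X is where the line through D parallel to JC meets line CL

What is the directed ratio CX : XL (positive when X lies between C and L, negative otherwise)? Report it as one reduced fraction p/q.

Work in coordinates with M = (0, 0), L = (1, 0), C = (0, 1), D = (-3, 5).
1. W is the intersection of line DL and line MC ⇒ W = (0, 5/4)
2. J is where the line through W parallel to CL meets line ML ⇒ J = (5/4, 0)
3. X is where the line through D parallel to JC meets line CL ⇒ X = (-8, 9)
X = C + t·(L−C) with t = -8, so CX:XL = t:(1−t) = -8:9

CX:XL = -8/9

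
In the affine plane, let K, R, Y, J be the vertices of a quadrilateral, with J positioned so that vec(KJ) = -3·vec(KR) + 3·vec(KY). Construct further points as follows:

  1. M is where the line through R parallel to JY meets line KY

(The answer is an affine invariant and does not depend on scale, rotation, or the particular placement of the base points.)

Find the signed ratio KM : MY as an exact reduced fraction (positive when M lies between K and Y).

Choose coordinates K = (0, 0), R = (1, 0), Y = (0, 1), J = (-3, 3).
1. M is where the line through R parallel to JY meets line KY ⇒ M = (0, 2/3)
M = K + t·(Y−K) with t = 2/3, so KM:MY = t:(1−t) = 2/3:1/3

KM:MY = 2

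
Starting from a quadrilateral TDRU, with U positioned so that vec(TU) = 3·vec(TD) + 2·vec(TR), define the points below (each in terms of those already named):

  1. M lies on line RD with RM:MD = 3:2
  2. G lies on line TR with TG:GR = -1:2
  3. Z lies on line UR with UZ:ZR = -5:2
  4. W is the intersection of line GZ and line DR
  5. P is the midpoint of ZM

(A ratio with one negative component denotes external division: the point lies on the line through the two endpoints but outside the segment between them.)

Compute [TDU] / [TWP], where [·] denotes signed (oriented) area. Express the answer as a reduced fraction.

[TDU]:[TWP] = -20/13

Work in coordinates with T = (0, 0), D = (1, 0), R = (0, 1), U = (3, 2).
1. M lies on line RD with RM:MD = 3:2 ⇒ M = (3/5, 2/5)
2. G lies on line TR with TG:GR = -1:2 ⇒ G = (0, -1)
3. Z lies on line UR with UZ:ZR = -5:2 ⇒ Z = (-2, 1/3)
4. W is the intersection of line GZ and line DR ⇒ W = (6, -5)
5. P is the midpoint of ZM ⇒ P = (-7/10, 11/30)
2·[TDU] = 2, 2·[TWP] = -13/10
[TDU]:[TWP] = 2:-13/10 = -20/13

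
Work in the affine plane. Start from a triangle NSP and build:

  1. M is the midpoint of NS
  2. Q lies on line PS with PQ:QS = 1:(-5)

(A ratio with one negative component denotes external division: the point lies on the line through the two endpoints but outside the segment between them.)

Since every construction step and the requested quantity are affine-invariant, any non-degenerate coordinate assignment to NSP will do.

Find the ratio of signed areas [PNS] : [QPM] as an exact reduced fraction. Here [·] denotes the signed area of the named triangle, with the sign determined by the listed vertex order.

Set N = (0, 0), S = (1, 0), P = (0, 1); any affine frame gives the same invariant.
1. M is the midpoint of NS ⇒ M = (1/2, 0)
2. Q lies on line PS with PQ:QS = 1:(-5) ⇒ Q = (-1/4, 5/4)
2·[PNS] = 1, 2·[QPM] = -1/8
[PNS]:[QPM] = 1:-1/8 = -8

[PNS]:[QPM] = -8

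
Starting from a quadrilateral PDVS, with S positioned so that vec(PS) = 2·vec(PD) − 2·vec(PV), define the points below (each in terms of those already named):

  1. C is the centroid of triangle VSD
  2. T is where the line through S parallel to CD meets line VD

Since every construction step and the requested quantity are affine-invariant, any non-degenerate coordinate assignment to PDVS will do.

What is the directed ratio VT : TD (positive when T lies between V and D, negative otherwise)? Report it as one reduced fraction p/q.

Work in coordinates with P = (0, 0), D = (1, 0), V = (0, 1), S = (2, -2).
1. C is the centroid of triangle VSD ⇒ C = (1, -1/3)
2. T is where the line through S parallel to CD meets line VD ⇒ T = (2, -1)
T = V + t·(D−V) with t = 2, so VT:TD = t:(1−t) = 2:-1

VT:TD = -2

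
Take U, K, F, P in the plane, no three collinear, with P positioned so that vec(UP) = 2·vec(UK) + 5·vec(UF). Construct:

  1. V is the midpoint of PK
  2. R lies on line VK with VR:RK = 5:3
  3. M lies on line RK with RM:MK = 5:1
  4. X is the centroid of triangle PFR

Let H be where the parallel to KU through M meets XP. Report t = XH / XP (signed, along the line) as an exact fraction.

t = -69/86

Choose coordinates U = (0, 0), K = (1, 0), F = (0, 1), P = (2, 5).
1. V is the midpoint of PK ⇒ V = (3/2, 5/2)
2. R lies on line VK with VR:RK = 5:3 ⇒ R = (19/16, 15/16)
3. M lies on line RK with RM:MK = 5:1 ⇒ M = (33/32, 5/32)
4. X is the centroid of triangle PFR ⇒ X = (17/16, 37/16)
through M parallel to KU: direction (-1, 0); meets XP at H = (427/1376, 5/32)
H = X + t·(P−X) with t = -69/86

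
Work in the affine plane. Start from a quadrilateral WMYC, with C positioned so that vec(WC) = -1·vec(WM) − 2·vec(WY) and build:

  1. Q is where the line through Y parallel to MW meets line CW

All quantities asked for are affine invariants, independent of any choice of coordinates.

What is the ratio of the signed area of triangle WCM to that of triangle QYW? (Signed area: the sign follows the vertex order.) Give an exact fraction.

[WCM]:[QYW] = 4

Work in coordinates with W = (0, 0), M = (1, 0), Y = (0, 1), C = (-1, -2).
1. Q is where the line through Y parallel to MW meets line CW ⇒ Q = (1/2, 1)
2·[WCM] = 2, 2·[QYW] = 1/2
[WCM]:[QYW] = 2:1/2 = 4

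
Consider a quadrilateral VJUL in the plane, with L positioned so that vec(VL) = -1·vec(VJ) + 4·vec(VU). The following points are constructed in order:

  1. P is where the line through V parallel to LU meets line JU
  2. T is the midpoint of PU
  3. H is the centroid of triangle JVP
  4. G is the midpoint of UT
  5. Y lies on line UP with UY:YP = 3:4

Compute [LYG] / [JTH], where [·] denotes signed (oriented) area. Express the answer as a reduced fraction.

[LYG]:[JTH] = 3/7

Choose coordinates V = (0, 0), J = (1, 0), U = (0, 1), L = (-1, 4).
1. P is where the line through V parallel to LU meets line JU ⇒ P = (-1/2, 3/2)
2. T is the midpoint of PU ⇒ T = (-1/4, 5/4)
3. H is the centroid of triangle JVP ⇒ H = (1/6, 1/2)
4. G is the midpoint of UT ⇒ G = (-1/8, 9/8)
5. Y lies on line UP with UY:YP = 3:4 ⇒ Y = (-3/14, 17/14)
2·[LYG] = 5/28, 2·[JTH] = 5/12
[LYG]:[JTH] = 5/28:5/12 = 3/7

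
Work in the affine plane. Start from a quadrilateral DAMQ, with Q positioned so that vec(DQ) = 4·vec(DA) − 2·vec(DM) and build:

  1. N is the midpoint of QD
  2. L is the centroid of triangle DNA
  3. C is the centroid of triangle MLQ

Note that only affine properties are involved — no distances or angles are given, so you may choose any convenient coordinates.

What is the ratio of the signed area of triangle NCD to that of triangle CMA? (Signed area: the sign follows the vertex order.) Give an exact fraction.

[NCD]:[CMA] = 7/2

Set D = (0, 0), A = (1, 0), M = (0, 1), Q = (4, -2); any affine frame gives the same invariant.
1. N is the midpoint of QD ⇒ N = (2, -1)
2. L is the centroid of triangle DNA ⇒ L = (1, -1/3)
3. C is the centroid of triangle MLQ ⇒ C = (5/3, -4/9)
2·[NCD] = 7/9, 2·[CMA] = 2/9
[NCD]:[CMA] = 7/9:2/9 = 7/2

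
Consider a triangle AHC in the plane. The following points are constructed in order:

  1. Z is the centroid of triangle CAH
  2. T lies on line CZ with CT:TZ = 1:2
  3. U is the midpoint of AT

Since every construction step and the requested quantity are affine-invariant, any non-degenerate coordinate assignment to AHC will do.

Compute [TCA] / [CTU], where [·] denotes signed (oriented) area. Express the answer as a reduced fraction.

Work in coordinates with A = (0, 0), H = (1, 0), C = (0, 1).
1. Z is the centroid of triangle CAH ⇒ Z = (1/3, 1/3)
2. T lies on line CZ with CT:TZ = 1:2 ⇒ T = (1/9, 7/9)
3. U is the midpoint of AT ⇒ U = (1/18, 7/18)
2·[TCA] = 1/9, 2·[CTU] = -1/18
[TCA]:[CTU] = 1/9:-1/18 = -2

[TCA]:[CTU] = -2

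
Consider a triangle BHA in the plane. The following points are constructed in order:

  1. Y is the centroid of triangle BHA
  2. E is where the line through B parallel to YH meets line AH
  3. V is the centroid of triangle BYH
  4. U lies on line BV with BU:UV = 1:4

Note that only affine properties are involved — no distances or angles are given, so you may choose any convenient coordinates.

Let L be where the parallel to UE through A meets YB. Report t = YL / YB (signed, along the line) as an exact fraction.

t = -21/22

Work in coordinates with B = (0, 0), H = (1, 0), A = (0, 1).
1. Y is the centroid of triangle BHA ⇒ Y = (1/3, 1/3)
2. E is where the line through B parallel to YH meets line AH ⇒ E = (2, -1)
3. V is the centroid of triangle BYH ⇒ V = (4/9, 1/9)
4. U lies on line BV with BU:UV = 1:4 ⇒ U = (4/45, 1/45)
through A parallel to UE: direction (86/45, -46/45); meets YB at L = (43/66, 43/66)
L = Y + t·(B−Y) with t = -21/22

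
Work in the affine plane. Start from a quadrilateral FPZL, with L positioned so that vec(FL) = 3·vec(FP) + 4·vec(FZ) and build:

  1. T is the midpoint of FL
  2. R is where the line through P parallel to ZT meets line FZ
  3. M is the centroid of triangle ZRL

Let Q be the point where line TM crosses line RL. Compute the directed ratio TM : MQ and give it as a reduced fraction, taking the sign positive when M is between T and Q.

TM:MQ = -2/5

Set F = (0, 0), P = (1, 0), Z = (0, 1), L = (3, 4); any affine frame gives the same invariant.
1. T is the midpoint of FL ⇒ T = (3/2, 2)
2. R is where the line through P parallel to ZT meets line FZ ⇒ R = (0, -2/3)
3. M is the centroid of triangle ZRL ⇒ M = (1, 13/9)
line TM meets RL at Q = (9/4, 17/6)
M = T + t·(Q−T) with t = -2/3, so TM:MQ = -2/3:5/3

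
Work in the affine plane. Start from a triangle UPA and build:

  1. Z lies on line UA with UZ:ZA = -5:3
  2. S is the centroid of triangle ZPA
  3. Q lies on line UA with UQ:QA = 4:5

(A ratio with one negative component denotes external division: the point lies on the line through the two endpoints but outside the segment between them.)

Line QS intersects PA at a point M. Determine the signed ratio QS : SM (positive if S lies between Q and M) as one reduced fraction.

QS:SM = -19/9

Assign U = (0, 0), P = (1, 0), A = (0, 1) — the answer is frame-independent, so this choice is without loss of generality.
1. Z lies on line UA with UZ:ZA = -5:3 ⇒ Z = (0, 5/2)
2. S is the centroid of triangle ZPA ⇒ S = (1/3, 7/6)
3. Q lies on line UA with UQ:QA = 4:5 ⇒ Q = (0, 4/9)
line QS meets PA at M = (10/57, 47/57)
S = Q + t·(M−Q) with t = 19/10, so QS:SM = 19/10:-9/10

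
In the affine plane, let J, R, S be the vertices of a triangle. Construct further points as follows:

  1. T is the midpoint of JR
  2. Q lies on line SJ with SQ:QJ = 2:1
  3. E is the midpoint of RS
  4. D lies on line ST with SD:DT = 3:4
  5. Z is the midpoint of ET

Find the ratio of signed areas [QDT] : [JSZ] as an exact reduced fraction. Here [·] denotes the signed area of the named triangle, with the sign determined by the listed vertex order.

[QDT]:[JSZ] = 8/21

Choose coordinates J = (0, 0), R = (1, 0), S = (0, 1).
1. T is the midpoint of JR ⇒ T = (1/2, 0)
2. Q lies on line SJ with SQ:QJ = 2:1 ⇒ Q = (0, 1/3)
3. E is the midpoint of RS ⇒ E = (1/2, 1/2)
4. D lies on line ST with SD:DT = 3:4 ⇒ D = (3/14, 4/7)
5. Z is the midpoint of ET ⇒ Z = (1/2, 1/4)
2·[QDT] = -4/21, 2·[JSZ] = -1/2
[QDT]:[JSZ] = -4/21:-1/2 = 8/21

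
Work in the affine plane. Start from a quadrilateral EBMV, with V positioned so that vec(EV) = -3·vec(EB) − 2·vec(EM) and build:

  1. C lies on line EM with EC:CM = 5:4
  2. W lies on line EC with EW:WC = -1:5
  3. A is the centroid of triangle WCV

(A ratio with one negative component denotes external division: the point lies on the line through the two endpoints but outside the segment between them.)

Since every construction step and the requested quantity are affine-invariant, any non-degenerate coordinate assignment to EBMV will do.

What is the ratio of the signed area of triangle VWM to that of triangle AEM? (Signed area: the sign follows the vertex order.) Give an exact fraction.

[VWM]:[AEM] = 41/12

Work in coordinates with E = (0, 0), B = (1, 0), M = (0, 1), V = (-3, -2).
1. C lies on line EM with EC:CM = 5:4 ⇒ C = (0, 5/9)
2. W lies on line EC with EW:WC = -1:5 ⇒ W = (0, -5/36)
3. A is the centroid of triangle WCV ⇒ A = (-1, -19/36)
2·[VWM] = 41/12, 2·[AEM] = 1
[VWM]:[AEM] = 41/12:1 = 41/12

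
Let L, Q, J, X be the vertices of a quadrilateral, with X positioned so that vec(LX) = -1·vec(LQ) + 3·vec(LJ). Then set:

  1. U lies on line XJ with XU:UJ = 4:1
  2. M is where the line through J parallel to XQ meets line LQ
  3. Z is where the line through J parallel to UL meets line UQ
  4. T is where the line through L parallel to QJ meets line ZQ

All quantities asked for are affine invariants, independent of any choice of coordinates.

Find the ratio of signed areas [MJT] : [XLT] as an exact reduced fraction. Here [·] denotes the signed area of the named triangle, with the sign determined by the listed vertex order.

[MJT]:[XLT] = -5/42

Choose coordinates L = (0, 0), Q = (1, 0), J = (0, 1), X = (-1, 3).
1. U lies on line XJ with XU:UJ = 4:1 ⇒ U = (-1/5, 7/5)
2. M is where the line through J parallel to XQ meets line LQ ⇒ M = (2/3, 0)
3. Z is where the line through J parallel to UL meets line UQ ⇒ Z = (-1/35, 6/5)
4. T is where the line through L parallel to QJ meets line ZQ ⇒ T = (7, -7)
2·[MJT] = -5/3, 2·[XLT] = 14
[MJT]:[XLT] = -5/3:14 = -5/42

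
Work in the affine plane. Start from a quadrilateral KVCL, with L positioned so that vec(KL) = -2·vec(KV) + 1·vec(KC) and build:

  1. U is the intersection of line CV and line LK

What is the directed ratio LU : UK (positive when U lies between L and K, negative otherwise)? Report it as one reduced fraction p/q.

Work in coordinates with K = (0, 0), V = (1, 0), C = (0, 1), L = (-2, 1).
1. U is the intersection of line CV and line LK ⇒ U = (2, -1)
U = L + t·(K−L) with t = 2, so LU:UK = t:(1−t) = 2:-1

LU:UK = -2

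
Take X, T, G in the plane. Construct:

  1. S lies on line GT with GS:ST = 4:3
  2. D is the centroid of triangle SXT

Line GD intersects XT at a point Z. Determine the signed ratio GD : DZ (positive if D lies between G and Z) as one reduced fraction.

Set X = (0, 0), T = (1, 0), G = (0, 1); any affine frame gives the same invariant.
1. S lies on line GT with GS:ST = 4:3 ⇒ S = (4/7, 3/7)
2. D is the centroid of triangle SXT ⇒ D = (11/21, 1/7)
line GD meets XT at Z = (11/18, 0)
D = G + t·(Z−G) with t = 6/7, so GD:DZ = 6/7:1/7

GD:DZ = 6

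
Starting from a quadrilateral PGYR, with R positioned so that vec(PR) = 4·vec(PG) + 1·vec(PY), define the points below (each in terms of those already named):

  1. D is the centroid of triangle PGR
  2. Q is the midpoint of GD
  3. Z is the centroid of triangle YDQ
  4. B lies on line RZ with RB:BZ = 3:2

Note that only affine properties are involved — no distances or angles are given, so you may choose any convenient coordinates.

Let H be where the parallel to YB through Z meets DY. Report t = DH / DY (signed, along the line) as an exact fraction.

t = 5/29

Assign P = (0, 0), G = (1, 0), Y = (0, 1), R = (4, 1) — the answer is frame-independent, so this choice is without loss of generality.
1. D is the centroid of triangle PGR ⇒ D = (5/3, 1/3)
2. Q is the midpoint of GD ⇒ Q = (4/3, 1/6)
3. Z is the centroid of triangle YDQ ⇒ Z = (1, 1/2)
4. B lies on line RZ with RB:BZ = 3:2 ⇒ B = (11/5, 7/10)
through Z parallel to YB: direction (11/5, -3/10); meets DY at H = (40/29, 13/29)
H = D + t·(Y−D) with t = 5/29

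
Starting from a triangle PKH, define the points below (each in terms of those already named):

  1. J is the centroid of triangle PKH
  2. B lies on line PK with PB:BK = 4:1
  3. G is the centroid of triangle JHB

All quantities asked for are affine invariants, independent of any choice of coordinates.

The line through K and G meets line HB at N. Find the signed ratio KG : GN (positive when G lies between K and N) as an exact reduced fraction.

KG:GN = -4

Set P = (0, 0), K = (1, 0), H = (0, 1); any affine frame gives the same invariant.
1. J is the centroid of triangle PKH ⇒ J = (1/3, 1/3)
2. B lies on line PK with PB:BK = 4:1 ⇒ B = (4/5, 0)
3. G is the centroid of triangle JHB ⇒ G = (17/45, 4/9)
line KG meets HB at N = (8/15, 1/3)
G = K + t·(N−K) with t = 4/3, so KG:GN = 4/3:-1/3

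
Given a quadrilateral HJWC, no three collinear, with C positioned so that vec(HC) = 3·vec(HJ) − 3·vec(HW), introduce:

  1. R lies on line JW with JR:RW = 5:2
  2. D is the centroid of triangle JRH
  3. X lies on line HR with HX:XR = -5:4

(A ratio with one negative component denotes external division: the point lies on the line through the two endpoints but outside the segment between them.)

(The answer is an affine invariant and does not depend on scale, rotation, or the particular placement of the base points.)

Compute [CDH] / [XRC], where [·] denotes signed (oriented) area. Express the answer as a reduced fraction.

Work in coordinates with H = (0, 0), J = (1, 0), W = (0, 1), C = (3, -3).
1. R lies on line JW with JR:RW = 5:2 ⇒ R = (2/7, 5/7)
2. D is the centroid of triangle JRH ⇒ D = (3/7, 5/21)
3. X lies on line HR with HX:XR = -5:4 ⇒ X = (10/7, 25/7)
2·[CDH] = 2, 2·[XRC] = 12
[CDH]:[XRC] = 2:12 = 1/6

[CDH]:[XRC] = 1/6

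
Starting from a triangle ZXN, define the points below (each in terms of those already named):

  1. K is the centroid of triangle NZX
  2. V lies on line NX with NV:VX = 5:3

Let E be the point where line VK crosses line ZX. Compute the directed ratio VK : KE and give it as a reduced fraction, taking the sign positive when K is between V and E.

VK:KE = 1/8

Assign Z = (0, 0), X = (1, 0), N = (0, 1) — the answer is frame-independent, so this choice is without loss of generality.
1. K is the centroid of triangle NZX ⇒ K = (1/3, 1/3)
2. V lies on line NX with NV:VX = 5:3 ⇒ V = (5/8, 3/8)
line VK meets ZX at E = (-2, 0)
K = V + t·(E−V) with t = 1/9, so VK:KE = 1/9:8/9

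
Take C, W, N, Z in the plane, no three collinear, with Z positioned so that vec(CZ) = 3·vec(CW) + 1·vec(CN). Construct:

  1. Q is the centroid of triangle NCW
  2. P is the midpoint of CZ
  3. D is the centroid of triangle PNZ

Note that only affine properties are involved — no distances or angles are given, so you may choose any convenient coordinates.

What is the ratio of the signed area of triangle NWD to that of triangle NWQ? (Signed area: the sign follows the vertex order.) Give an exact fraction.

Assign C = (0, 0), W = (1, 0), N = (0, 1), Z = (3, 1) — the answer is frame-independent, so this choice is without loss of generality.
1. Q is the centroid of triangle NCW ⇒ Q = (1/3, 1/3)
2. P is the midpoint of CZ ⇒ P = (3/2, 1/2)
3. D is the centroid of triangle PNZ ⇒ D = (3/2, 5/6)
2·[NWD] = 4/3, 2·[NWQ] = -1/3
[NWD]:[NWQ] = 4/3:-1/3 = -4

[NWD]:[NWQ] = -4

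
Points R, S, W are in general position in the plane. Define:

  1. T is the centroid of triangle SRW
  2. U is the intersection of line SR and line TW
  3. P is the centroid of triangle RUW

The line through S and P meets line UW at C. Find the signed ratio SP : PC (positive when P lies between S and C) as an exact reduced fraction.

Choose coordinates R = (0, 0), S = (1, 0), W = (0, 1).
1. T is the centroid of triangle SRW ⇒ T = (1/3, 1/3)
2. U is the intersection of line SR and line TW ⇒ U = (1/2, 0)
3. P is the centroid of triangle RUW ⇒ P = (1/6, 1/3)
line SP meets UW at C = (3/8, 1/4)
P = S + t·(C−S) with t = 4/3, so SP:PC = 4/3:-1/3

SP:PC = -4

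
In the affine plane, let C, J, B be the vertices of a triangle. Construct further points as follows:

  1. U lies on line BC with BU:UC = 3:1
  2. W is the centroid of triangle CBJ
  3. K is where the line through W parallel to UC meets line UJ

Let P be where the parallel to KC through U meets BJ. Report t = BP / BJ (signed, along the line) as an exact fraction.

t = 1/2

Work in coordinates with C = (0, 0), J = (1, 0), B = (0, 1).
1. U lies on line BC with BU:UC = 3:1 ⇒ U = (0, 1/4)
2. W is the centroid of triangle CBJ ⇒ W = (1/3, 1/3)
3. K is where the line through W parallel to UC meets line UJ ⇒ K = (1/3, 1/6)
through U parallel to KC: direction (-1/3, -1/6); meets BJ at P = (1/2, 1/2)
P = B + t·(J−B) with t = 1/2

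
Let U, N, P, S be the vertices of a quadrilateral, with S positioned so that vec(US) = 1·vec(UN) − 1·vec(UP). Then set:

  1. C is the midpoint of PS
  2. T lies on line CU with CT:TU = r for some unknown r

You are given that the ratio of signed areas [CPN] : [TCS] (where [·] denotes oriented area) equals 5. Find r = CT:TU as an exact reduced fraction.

r = 1/4

Choose coordinates U = (0, 0), N = (1, 0), P = (0, 1), S = (1, -1).
1. C is the midpoint of PS ⇒ C = (1/2, 0)
2. With CT:TU = r, write λ = r/(r+1) so T = C + λ·(U−C); T is affine-linear in λ
Every point depending on T is an affine combination of T and λ-independent points, so each such coordinate is linear in λ; the λ² term in each signed area is a multiple of (U−C)×(U−C) = 0, so 2·[CPN] and 2·[TCS] are each linear in λ. Evaluating at λ=0 and λ=1:
  2·[CPN] = -1/2,   2·[TCS] = -1/2·λ
So [CPN]:[TCS] = (-1/2) / (-1/2·λ). Setting this equal to 5:
  -1/2 = 5·(-1/2·λ)  ⇒  λ = 1/5
Then r = λ/(1−λ) = (1/5)/(4/5) = 1/4. Check: with r = 1/4, T = (2/5, 0) and [CPN]:[TCS] = 5 as required.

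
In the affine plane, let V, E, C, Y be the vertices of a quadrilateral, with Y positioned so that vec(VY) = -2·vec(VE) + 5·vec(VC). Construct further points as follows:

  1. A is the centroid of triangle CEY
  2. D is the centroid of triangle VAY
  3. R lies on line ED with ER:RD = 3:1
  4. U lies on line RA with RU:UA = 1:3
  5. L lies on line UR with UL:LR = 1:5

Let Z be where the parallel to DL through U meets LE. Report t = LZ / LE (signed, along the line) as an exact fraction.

t = -1/20

Assign V = (0, 0), E = (1, 0), C = (0, 1), Y = (-2, 5) — the answer is frame-independent, so this choice is without loss of generality.
1. A is the centroid of triangle CEY ⇒ A = (-1/3, 2)
2. D is the centroid of triangle VAY ⇒ D = (-7/9, 7/3)
3. R lies on line ED with ER:RD = 3:1 ⇒ R = (-1/3, 7/4)
4. U lies on line RA with RU:UA = 1:3 ⇒ U = (-1/3, 29/16)
5. L lies on line UR with UL:LR = 1:5 ⇒ L = (-1/3, 173/96)
through U parallel to DL: direction (4/9, -17/32); meets LE at Z = (-2/5, 1211/640)
Z = L + t·(E−L) with t = -1/20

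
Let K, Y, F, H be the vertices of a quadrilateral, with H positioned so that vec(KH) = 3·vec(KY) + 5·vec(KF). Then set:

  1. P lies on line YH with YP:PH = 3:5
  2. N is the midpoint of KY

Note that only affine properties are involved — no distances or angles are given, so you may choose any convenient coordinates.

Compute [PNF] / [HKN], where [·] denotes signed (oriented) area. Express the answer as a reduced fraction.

Set K = (0, 0), Y = (1, 0), F = (0, 1), H = (3, 5); any affine frame gives the same invariant.
1. P lies on line YH with YP:PH = 3:5 ⇒ P = (7/4, 15/8)
2. N is the midpoint of KY ⇒ N = (1/2, 0)
2·[PNF] = -35/16, 2·[HKN] = 5/2
[PNF]:[HKN] = -35/16:5/2 = -7/8

[PNF]:[HKN] = -7/8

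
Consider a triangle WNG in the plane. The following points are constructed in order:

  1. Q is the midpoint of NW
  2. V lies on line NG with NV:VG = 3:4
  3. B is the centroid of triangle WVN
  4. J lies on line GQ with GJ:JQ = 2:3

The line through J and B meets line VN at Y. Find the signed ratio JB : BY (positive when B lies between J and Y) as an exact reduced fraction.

JB:BY = -2/5

Work in coordinates with W = (0, 0), N = (1, 0), G = (0, 1).
1. Q is the midpoint of NW ⇒ Q = (1/2, 0)
2. V lies on line NG with NV:VG = 3:4 ⇒ V = (4/7, 3/7)
3. B is the centroid of triangle WVN ⇒ B = (11/21, 1/7)
4. J lies on line GQ with GJ:JQ = 2:3 ⇒ J = (1/5, 3/5)
line JB meets VN at Y = (-2/7, 9/7)
B = J + t·(Y−J) with t = -2/3, so JB:BY = -2/3:5/3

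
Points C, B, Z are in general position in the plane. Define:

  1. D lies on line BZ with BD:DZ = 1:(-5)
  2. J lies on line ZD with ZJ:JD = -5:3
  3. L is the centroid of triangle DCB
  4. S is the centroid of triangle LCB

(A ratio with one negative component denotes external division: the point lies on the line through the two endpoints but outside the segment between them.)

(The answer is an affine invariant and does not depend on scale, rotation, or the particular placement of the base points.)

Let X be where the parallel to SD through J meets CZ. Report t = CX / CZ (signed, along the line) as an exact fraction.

Choose coordinates C = (0, 0), B = (1, 0), Z = (0, 1).
1. D lies on line BZ with BD:DZ = 1:(-5) ⇒ D = (5/4, -1/4)
2. J lies on line ZD with ZJ:JD = -5:3 ⇒ J = (25/8, -17/8)
3. L is the centroid of triangle DCB ⇒ L = (3/4, -1/12)
4. S is the centroid of triangle LCB ⇒ S = (7/12, -1/36)
through J parallel to SD: direction (2/3, -2/9); meets CZ at X = (0, -13/12)
X = C + t·(Z−C) with t = -13/12

t = -13/12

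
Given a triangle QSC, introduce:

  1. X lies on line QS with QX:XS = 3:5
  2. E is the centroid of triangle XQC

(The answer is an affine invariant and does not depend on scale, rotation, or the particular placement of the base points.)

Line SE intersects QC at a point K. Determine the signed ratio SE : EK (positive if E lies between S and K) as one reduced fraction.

Set Q = (0, 0), S = (1, 0), C = (0, 1); any affine frame gives the same invariant.
1. X lies on line QS with QX:XS = 3:5 ⇒ X = (3/8, 0)
2. E is the centroid of triangle XQC ⇒ E = (1/8, 1/3)
line SE meets QC at K = (0, 8/21)
E = S + t·(K−S) with t = 7/8, so SE:EK = 7/8:1/8

SE:EK = 7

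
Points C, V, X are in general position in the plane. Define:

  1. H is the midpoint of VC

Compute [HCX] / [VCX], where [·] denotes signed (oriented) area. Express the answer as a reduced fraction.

Choose coordinates C = (0, 0), V = (1, 0), X = (0, 1).
1. H is the midpoint of VC ⇒ H = (1/2, 0)
2·[HCX] = -1/2, 2·[VCX] = -1
[HCX]:[VCX] = -1/2:-1 = 1/2

[HCX]:[VCX] = 1/2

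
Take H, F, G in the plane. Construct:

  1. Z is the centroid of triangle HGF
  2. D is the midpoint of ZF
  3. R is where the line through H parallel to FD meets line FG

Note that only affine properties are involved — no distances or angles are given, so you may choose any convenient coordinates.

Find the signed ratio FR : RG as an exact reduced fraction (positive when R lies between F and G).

FR:RG = -1/2

Choose coordinates H = (0, 0), F = (1, 0), G = (0, 1).
1. Z is the centroid of triangle HGF ⇒ Z = (1/3, 1/3)
2. D is the midpoint of ZF ⇒ D = (2/3, 1/6)
3. R is where the line through H parallel to FD meets line FG ⇒ R = (2, -1)
R = F + t·(G−F) with t = -1, so FR:RG = t:(1−t) = -1:2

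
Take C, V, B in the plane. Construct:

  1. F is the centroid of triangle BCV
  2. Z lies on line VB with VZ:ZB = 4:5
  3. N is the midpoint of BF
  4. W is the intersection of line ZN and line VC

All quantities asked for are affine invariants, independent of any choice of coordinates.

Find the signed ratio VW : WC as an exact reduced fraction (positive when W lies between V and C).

Work in coordinates with C = (0, 0), V = (1, 0), B = (0, 1).
1. F is the centroid of triangle BCV ⇒ F = (1/3, 1/3)
2. Z lies on line VB with VZ:ZB = 4:5 ⇒ Z = (5/9, 4/9)
3. N is the midpoint of BF ⇒ N = (1/6, 2/3)
4. W is the intersection of line ZN and line VC ⇒ W = (4/3, 0)
W = V + t·(C−V) with t = -1/3, so VW:WC = t:(1−t) = -1/3:4/3

VW:WC = -1/4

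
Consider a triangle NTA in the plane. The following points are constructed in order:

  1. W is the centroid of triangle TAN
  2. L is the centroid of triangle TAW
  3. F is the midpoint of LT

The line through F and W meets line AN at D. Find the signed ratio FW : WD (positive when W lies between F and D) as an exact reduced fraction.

Work in coordinates with N = (0, 0), T = (1, 0), A = (0, 1).
1. W is the centroid of triangle TAN ⇒ W = (1/3, 1/3)
2. L is the centroid of triangle TAW ⇒ L = (4/9, 4/9)
3. F is the midpoint of LT ⇒ F = (13/18, 2/9)
line FW meets AN at D = (0, 3/7)
W = F + t·(D−F) with t = 7/13, so FW:WD = 7/13:6/13

FW:WD = 7/6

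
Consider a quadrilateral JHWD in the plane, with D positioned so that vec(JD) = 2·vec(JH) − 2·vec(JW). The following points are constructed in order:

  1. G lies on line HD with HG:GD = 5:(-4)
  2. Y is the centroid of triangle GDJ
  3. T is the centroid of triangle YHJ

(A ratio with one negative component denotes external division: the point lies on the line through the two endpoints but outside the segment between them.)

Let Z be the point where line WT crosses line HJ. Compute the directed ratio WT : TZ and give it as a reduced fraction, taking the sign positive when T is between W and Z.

WT:TZ = -7/4

Assign J = (0, 0), H = (1, 0), W = (0, 1), D = (2, -2) — the answer is frame-independent, so this choice is without loss of generality.
1. G lies on line HD with HG:GD = 5:(-4) ⇒ G = (6, -10)
2. Y is the centroid of triangle GDJ ⇒ Y = (8/3, -4)
3. T is the centroid of triangle YHJ ⇒ T = (11/9, -4/3)
line WT meets HJ at Z = (11/21, 0)
T = W + t·(Z−W) with t = 7/3, so WT:TZ = 7/3:-4/3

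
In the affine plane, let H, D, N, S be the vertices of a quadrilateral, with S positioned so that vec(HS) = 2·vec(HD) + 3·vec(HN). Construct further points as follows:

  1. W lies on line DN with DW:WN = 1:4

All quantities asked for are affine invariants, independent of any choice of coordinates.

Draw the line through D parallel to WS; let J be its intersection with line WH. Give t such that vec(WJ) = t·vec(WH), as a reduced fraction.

t = -2/5

Work in coordinates with H = (0, 0), D = (1, 0), N = (0, 1), S = (2, 3).
1. W lies on line DN with DW:WN = 1:4 ⇒ W = (4/5, 1/5)
through D parallel to WS: direction (6/5, 14/5); meets WH at J = (28/25, 7/25)
J = W + t·(H−W) with t = -2/5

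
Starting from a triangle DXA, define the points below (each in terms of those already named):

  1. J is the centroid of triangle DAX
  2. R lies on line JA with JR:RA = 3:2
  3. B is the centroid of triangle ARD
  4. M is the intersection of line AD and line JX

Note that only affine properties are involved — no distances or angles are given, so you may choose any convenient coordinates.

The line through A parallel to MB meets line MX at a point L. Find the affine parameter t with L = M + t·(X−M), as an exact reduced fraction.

Work in coordinates with D = (0, 0), X = (1, 0), A = (0, 1).
1. J is the centroid of triangle DAX ⇒ J = (1/3, 1/3)
2. R lies on line JA with JR:RA = 3:2 ⇒ R = (2/15, 11/15)
3. B is the centroid of triangle ARD ⇒ B = (2/45, 26/45)
4. M is the intersection of line AD and line JX ⇒ M = (0, 1/2)
through A parallel to MB: direction (2/45, 7/90); meets MX at L = (-2/9, 11/18)
L = M + t·(X−M) with t = -2/9

t = -2/9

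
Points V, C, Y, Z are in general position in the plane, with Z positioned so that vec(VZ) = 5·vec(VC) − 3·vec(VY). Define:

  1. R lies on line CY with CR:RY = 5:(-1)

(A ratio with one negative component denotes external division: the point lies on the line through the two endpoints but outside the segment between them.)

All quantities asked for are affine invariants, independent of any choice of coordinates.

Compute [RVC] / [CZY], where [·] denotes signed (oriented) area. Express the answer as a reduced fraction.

Choose coordinates V = (0, 0), C = (1, 0), Y = (0, 1), Z = (5, -3).
1. R lies on line CY with CR:RY = 5:(-1) ⇒ R = (-1/4, 5/4)
2·[RVC] = 5/4, 2·[CZY] = 1
[RVC]:[CZY] = 5/4:1 = 5/4

[RVC]:[CZY] = 5/4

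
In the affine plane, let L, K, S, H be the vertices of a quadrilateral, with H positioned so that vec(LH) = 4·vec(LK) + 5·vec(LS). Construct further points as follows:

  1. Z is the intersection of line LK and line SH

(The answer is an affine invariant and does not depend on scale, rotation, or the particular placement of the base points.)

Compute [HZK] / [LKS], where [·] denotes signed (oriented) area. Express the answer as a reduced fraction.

[HZK]:[LKS] = 10

Work in coordinates with L = (0, 0), K = (1, 0), S = (0, 1), H = (4, 5).
1. Z is the intersection of line LK and line SH ⇒ Z = (-1, 0)
2·[HZK] = 10, 2·[LKS] = 1
[HZK]:[LKS] = 10:1 = 10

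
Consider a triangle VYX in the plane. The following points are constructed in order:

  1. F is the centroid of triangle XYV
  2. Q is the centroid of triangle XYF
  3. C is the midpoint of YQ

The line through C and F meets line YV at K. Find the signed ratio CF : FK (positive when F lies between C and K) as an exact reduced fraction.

Assign V = (0, 0), Y = (1, 0), X = (0, 1) — the answer is frame-independent, so this choice is without loss of generality.
1. F is the centroid of triangle XYV ⇒ F = (1/3, 1/3)
2. Q is the centroid of triangle XYF ⇒ Q = (4/9, 4/9)
3. C is the midpoint of YQ ⇒ C = (13/18, 2/9)
line CF meets YV at K = (3/2, 0)
F = C + t·(K−C) with t = -1/2, so CF:FK = -1/2:3/2

CF:FK = -1/3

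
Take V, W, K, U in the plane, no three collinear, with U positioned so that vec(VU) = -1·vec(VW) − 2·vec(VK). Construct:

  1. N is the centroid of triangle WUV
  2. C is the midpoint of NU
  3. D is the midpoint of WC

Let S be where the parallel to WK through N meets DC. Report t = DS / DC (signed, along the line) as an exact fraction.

Set V = (0, 0), W = (1, 0), K = (0, 1), U = (-1, -2); any affine frame gives the same invariant.
1. N is the centroid of triangle WUV ⇒ N = (0, -2/3)
2. C is the midpoint of NU ⇒ C = (-1/2, -4/3)
3. D is the midpoint of WC ⇒ D = (1/4, -2/3)
through N parallel to WK: direction (-1, 1); meets DC at S = (2/17, -40/51)
S = D + t·(C−D) with t = 3/17

t = 3/17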